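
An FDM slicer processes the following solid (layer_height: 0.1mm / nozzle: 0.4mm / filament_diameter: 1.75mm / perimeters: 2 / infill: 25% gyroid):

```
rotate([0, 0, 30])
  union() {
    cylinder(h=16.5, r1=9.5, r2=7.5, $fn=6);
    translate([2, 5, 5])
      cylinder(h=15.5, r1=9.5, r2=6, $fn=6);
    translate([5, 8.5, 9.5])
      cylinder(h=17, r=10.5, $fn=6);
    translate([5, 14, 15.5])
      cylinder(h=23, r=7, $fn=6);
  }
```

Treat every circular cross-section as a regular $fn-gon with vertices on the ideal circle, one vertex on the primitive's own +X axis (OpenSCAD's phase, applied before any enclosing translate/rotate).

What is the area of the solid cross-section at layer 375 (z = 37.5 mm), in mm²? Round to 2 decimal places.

At z = 37.5 mm: the cone is absent (z outside [0, 16.5]); the cone at (2, 5) is not intersected at this z (z outside [5, 20.5]); the cylinder at (5, 8.5) does not reach this height (z outside [9.5, 26.5]); the cylinder at (5, 14): section is a regular 6-gon, circumradius r=7 (area = (6/2)·7.000²·sin(360°/6) = 127.31 mm²); Combining (union): only the r=7 cylinder at (5, 14) is present, so the union is just that shape — area = 127.31 mm²; (whole slice rotated 30° about Z — lengths, areas and connectivity unchanged). Overall, the cross-section is a single solid region. Net area = 127.31 mm².

127.31 mm²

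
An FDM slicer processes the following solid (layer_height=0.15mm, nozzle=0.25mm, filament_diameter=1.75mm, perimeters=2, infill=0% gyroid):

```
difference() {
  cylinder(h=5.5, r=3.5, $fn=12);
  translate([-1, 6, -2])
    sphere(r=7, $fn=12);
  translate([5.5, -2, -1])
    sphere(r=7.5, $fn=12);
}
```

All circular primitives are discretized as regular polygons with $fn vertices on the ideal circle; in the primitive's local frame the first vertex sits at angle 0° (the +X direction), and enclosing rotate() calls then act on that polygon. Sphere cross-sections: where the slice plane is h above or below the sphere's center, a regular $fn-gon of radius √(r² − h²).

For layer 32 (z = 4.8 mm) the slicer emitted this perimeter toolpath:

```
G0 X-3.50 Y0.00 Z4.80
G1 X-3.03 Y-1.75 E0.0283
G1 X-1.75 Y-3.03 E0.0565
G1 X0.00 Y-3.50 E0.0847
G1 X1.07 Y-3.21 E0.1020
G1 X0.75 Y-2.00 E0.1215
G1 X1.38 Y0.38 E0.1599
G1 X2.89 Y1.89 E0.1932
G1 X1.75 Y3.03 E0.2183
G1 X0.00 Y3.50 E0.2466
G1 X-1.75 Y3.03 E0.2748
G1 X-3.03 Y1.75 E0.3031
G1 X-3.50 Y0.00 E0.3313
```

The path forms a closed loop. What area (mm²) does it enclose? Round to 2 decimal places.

28.44 mm²

Apply the shoelace formula to the sequence of (X, Y) vertices; enclosed area = 28.44 mm².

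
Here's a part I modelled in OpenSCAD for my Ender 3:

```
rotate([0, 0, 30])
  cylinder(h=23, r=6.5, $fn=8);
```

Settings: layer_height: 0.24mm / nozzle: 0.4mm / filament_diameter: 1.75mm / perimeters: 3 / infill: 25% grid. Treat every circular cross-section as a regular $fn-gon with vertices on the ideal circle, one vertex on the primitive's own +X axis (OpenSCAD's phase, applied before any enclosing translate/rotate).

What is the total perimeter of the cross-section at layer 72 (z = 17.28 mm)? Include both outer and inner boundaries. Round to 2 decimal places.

At z = 17.28 mm: the r=6.5 cylinder contributes a regular 8-gon of circumradius 6.5 (perimeter = 2·8·6.500·sin(180°/8) = 39.80 mm); (whole slice rotated 30° about Z — lengths, areas and connectivity unchanged). Overall, the cross-section is a single solid region. Total boundary length (outer) = 39.80 mm.

39.80 mm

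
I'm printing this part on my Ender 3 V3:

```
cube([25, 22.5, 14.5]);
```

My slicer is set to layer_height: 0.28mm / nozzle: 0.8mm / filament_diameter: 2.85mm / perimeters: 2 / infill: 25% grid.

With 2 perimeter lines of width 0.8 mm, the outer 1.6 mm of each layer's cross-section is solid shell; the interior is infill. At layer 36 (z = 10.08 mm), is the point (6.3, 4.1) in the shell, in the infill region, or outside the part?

At z = 10.08 mm: the cube is present — its section is the full 25×22.5 rectangle. Overall, the cross-section is a single solid region. The nearest boundary edge runs (0.00, 0.00)→(25.00, 0.00); distance from the point to it = 4.10 mm. The point is inside the cross-section and 4.10 mm from the nearest boundary — more than the 1.6 mm shell width (2 × 0.8), so it's in the infill interior.

infill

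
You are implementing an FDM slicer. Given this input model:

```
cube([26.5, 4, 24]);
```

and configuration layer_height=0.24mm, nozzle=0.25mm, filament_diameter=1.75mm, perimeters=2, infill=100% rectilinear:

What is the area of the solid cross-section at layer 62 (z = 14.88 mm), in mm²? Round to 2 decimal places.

At z = 14.88 mm: the cube (footprint 26.5×4) is included at this height (area 106.00 mm²). Overall, the cross-section is a single solid region. Net area = 106.00 mm².

106.00 mm²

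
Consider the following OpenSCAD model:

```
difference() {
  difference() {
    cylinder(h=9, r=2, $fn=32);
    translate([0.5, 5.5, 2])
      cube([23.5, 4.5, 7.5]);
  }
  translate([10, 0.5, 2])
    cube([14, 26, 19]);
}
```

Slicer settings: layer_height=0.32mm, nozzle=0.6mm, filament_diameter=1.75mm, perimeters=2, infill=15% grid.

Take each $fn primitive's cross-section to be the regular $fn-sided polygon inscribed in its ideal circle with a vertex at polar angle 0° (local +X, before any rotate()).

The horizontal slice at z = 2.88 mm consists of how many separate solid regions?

1

At z = 2.88 mm: the r=2 cylinder contributes a regular 32-gon of circumradius 2; the cube at (0.5, 5.5) is present — its section is the full 23.5×4.5 rectangle; Subtracting the remaining from the first: starting from the r=2 cylinder, the 23.5×4.5 cube at (0.5, 5.5) misses the remaining region (no effect) — 1 connected region; the 14×26 cube at (10, 0.5) contributes its full rectangle; After the difference (first − rest): starting from the result so far, the 14×26 cube at (10, 0.5) misses the remaining region (no effect) — 1 connected region. The result has 1 disconnected region.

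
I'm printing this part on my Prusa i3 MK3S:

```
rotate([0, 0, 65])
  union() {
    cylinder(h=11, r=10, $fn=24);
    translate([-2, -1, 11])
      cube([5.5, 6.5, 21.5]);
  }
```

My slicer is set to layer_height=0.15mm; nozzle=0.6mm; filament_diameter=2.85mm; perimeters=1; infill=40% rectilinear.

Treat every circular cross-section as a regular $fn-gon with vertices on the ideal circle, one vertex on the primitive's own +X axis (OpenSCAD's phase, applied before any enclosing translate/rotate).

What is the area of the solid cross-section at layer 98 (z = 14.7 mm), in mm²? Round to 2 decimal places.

35.75 mm²

At z = 14.7 mm: the cylinder is not intersected at this z (z outside [0, 11]); the 5.5×6.5 cube at (-2, -1) contributes its full rectangle (area 35.75 mm²); Combining (union): only the 5.5×6.5 cube at (-2, -1) is present, so the union is just that shape — area = 35.75 mm²; (rotated 65° about Z; rotation is an isometry so areas/perimeters/island counts are preserved). Overall, the cross-section is a single solid region. Net area = 35.75 mm².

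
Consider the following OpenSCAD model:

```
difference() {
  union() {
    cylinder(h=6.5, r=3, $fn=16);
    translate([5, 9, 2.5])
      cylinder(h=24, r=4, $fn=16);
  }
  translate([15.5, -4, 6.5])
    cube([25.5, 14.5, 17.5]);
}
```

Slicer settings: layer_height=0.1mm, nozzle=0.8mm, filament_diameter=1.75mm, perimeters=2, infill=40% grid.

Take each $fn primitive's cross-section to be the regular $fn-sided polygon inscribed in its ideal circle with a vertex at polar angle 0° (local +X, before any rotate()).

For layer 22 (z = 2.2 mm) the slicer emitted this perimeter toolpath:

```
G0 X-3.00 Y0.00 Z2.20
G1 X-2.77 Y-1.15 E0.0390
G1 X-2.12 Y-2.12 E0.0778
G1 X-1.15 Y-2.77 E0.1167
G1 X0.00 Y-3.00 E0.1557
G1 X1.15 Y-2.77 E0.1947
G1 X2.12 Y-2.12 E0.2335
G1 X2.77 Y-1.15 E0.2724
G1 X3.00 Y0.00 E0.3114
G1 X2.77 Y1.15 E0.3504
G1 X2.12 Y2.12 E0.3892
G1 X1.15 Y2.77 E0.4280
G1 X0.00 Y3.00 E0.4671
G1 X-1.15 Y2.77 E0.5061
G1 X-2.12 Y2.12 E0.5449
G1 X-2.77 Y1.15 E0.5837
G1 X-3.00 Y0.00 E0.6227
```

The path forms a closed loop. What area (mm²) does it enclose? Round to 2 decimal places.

Apply the shoelace formula to the sequence of (X, Y) vertices; enclosed area = 27.54 mm².

27.54 mm²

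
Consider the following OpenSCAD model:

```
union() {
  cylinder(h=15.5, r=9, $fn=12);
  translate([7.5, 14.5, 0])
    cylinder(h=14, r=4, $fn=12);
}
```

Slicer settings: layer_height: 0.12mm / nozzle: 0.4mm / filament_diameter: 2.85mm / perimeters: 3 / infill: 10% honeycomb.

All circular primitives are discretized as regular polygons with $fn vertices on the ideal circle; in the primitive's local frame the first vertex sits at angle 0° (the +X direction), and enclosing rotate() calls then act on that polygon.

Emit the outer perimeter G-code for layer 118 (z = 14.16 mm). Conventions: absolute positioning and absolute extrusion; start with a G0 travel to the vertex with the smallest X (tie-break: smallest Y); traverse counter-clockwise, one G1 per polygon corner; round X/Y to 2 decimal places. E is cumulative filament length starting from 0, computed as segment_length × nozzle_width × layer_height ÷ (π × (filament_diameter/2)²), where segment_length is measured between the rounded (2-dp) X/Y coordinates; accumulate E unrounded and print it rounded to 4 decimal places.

G0 X-9.00 Y0.00 Z14.16
G1 X-7.79 Y-4.50 E0.0351
G1 X-4.50 Y-7.79 E0.0701
G1 X0.00 Y-9.00 E0.1051
G1 X4.50 Y-7.79 E0.1402
G1 X7.79 Y-4.50 E0.1752
G1 X9.00 Y0.00 E0.2103
G1 X7.79 Y4.50 E0.2453
G1 X4.50 Y7.79 E0.2803
G1 X0.00 Y9.00 E0.3154
G1 X-4.50 Y7.79 E0.3505
G1 X-7.79 Y4.50 E0.3855
G1 X-9.00 Y0.00 E0.4205

At z = 14.16 mm: the r=9 cylinder contributes a regular 12-gon of circumradius 9; the cylinder at (7.5, 14.5) is absent (z outside [0, 14]); Merging all regions: only the r=9 cylinder is present, so the union is just that shape — 1 connected region. The outline is a single polygon with 12 vertices. Extrusion per mm of travel: 0.4 × 0.12 / (π × 1.425²) = 0.007524. Accumulating E over each segment gives final E = 0.4205.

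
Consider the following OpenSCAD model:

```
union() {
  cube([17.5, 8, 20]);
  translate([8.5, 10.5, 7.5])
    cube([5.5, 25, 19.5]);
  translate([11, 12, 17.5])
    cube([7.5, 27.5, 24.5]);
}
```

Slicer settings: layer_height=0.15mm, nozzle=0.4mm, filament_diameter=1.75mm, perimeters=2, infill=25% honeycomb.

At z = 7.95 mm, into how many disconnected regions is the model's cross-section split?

2

At z = 7.95 mm: the 17.5×8 cube contributes its full rectangle; the cube at (8.5, 10.5) is present — its section is the full 5.5×25 rectangle; the cube at (11, 12) is absent (z outside [17.5, 42]); Combining (union): the 2 present regions are separate (no shared area or edge), so areas and boundary lengths simply add and each stays a separate island — 2 connected regions. The result has 2 disconnected regions.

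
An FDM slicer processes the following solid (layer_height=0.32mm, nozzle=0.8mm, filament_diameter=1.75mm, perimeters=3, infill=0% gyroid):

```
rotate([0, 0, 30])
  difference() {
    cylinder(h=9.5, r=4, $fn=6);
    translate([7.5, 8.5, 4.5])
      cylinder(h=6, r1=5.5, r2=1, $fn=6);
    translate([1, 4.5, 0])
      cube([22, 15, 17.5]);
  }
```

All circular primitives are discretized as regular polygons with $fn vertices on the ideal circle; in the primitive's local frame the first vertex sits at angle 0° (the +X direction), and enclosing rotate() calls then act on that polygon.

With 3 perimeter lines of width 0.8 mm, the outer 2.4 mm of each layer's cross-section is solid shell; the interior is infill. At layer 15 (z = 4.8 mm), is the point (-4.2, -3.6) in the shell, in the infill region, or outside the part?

outside

At z = 4.8 mm: the r=4 cylinder contributes a regular 6-gon of circumradius 4; the cone at (7.5, 8.5) (r1=5.5→r2=1) has section circumradius 5.275 here — a regular 6-gon; the cube at (1, 4.5) (footprint 22×15) is included at this height; Subtracting the remaining from the first: starting from the r=4 cylinder, the cone at (7.5, 8.5) misses the remaining region (no effect); the 22×15 cube at (1, 4.5) misses the remaining region (no effect) — 1 connected region; (whole slice rotated 30° about Z — lengths, areas and connectivity unchanged). Overall, the cross-section is a single solid region. Undo the 30° rotation: the query point maps to (-5.437, -1.018) in the un-rotated model frame. The nearest boundary edge runs (-2.00, -3.46)→(-4.00, 0.00); distance from the point to it = 1.75 mm. The point is not inside any of the regions above, so it lies outside the cross-section (1.75 mm from the nearest boundary).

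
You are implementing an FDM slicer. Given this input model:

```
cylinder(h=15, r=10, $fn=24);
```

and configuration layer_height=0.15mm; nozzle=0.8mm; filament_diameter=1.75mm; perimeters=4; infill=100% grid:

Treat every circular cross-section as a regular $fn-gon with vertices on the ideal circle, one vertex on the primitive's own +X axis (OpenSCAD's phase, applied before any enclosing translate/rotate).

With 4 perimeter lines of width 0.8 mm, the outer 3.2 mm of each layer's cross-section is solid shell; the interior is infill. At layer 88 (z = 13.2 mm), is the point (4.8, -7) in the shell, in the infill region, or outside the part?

At z = 13.2 mm: the cylinder: section is a regular 24-gon, circumradius r=10. Overall, the cross-section is a single solid region. The nearest boundary edge runs (5.00, -8.66)→(7.07, -7.07); distance from the point to it = 1.44 mm. The point is inside the cross-section, 1.44 mm from the nearest boundary — within the 3.2 mm shell band (4 × 0.8).

shell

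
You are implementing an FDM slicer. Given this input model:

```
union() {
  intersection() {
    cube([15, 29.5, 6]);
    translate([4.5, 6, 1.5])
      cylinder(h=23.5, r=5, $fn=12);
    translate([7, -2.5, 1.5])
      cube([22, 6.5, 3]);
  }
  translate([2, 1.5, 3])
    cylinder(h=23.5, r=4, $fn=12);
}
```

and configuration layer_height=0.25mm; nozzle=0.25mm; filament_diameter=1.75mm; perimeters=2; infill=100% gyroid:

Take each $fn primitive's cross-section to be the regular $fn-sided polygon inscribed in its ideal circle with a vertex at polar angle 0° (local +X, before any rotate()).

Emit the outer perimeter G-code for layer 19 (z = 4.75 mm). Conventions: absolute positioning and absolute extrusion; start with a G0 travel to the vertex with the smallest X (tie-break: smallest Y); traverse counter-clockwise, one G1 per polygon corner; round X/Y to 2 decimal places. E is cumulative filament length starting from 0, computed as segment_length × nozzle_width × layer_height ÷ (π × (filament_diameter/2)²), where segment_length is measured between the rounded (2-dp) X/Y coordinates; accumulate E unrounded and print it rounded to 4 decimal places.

G0 X-2.00 Y1.50 Z4.75
G1 X-1.46 Y-0.50 E0.0538
G1 X0.00 Y-1.96 E0.1075
G1 X2.00 Y-2.50 E0.1613
G1 X4.00 Y-1.96 E0.2151
G1 X5.46 Y-0.50 E0.2688
G1 X6.00 Y1.50 E0.3226
G1 X5.46 Y3.50 E0.3765
G1 X4.00 Y4.96 E0.4301
G1 X2.00 Y5.50 E0.4839
G1 X0.00 Y4.96 E0.5378
G1 X-1.46 Y3.50 E0.5914
G1 X-2.00 Y1.50 E0.6452

At z = 4.75 mm: the 15×29.5 cube contributes its full rectangle; the cylinder at (4.5, 6): section is a regular 12-gon, circumradius r=5; the cube at (7, -2.5) is not intersected at this z (z outside [1.5, 4.5]); After intersecting: at least one operand is absent at this height, so nothing remains; the cylinder at (2, 1.5): section is a regular 12-gon, circumradius r=4; Combining (union): only the r=4 cylinder at (2, 1.5) is present, so the union is just that shape — 1 connected region. The outline is a single polygon with 12 vertices. Extrusion per mm of travel: 0.25 × 0.25 / (π × 0.875²) = 0.025984. Accumulating E over each segment gives final E = 0.6452.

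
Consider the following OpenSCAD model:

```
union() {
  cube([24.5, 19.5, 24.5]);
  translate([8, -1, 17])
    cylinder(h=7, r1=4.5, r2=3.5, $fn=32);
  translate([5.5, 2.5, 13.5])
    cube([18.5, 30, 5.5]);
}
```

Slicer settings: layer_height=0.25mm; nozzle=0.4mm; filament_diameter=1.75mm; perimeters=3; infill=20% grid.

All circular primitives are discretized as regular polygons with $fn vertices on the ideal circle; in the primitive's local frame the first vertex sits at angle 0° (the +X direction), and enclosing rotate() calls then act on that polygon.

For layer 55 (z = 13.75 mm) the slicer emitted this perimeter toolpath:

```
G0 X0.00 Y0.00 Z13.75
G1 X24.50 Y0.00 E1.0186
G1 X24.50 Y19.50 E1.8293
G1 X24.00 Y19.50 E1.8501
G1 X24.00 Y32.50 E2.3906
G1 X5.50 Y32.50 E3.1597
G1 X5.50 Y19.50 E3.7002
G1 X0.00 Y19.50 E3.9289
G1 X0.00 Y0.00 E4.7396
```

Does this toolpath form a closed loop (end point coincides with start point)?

Start point (G0): (0.00, 0.00). End point (last G1): the path returns to the start — closed.

yes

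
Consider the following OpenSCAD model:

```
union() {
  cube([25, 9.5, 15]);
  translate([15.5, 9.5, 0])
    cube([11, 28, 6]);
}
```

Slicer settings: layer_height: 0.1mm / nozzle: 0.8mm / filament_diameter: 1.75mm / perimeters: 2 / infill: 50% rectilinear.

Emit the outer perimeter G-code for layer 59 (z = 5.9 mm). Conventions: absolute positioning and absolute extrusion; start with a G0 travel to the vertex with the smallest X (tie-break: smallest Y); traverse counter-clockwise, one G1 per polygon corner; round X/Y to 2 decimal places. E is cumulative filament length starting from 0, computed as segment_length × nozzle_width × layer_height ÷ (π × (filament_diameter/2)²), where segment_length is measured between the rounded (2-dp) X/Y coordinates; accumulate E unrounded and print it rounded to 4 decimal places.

G0 X0.00 Y0.00 Z5.90
G1 X25.00 Y0.00 E0.8315
G1 X25.00 Y9.50 E1.1475
G1 X26.50 Y9.50 E1.1974
G1 X26.50 Y37.50 E2.1286
G1 X15.50 Y37.50 E2.4945
G1 X15.50 Y9.50 E3.4258
G1 X0.00 Y9.50 E3.9413
G1 X0.00 Y0.00 E4.2573

At z = 5.9 mm: the cube (footprint 25×9.5) is included at this height; the 11×28 cube at (15.5, 9.5) contributes its full rectangle; Taking the union: the 2 present regions share edge segments without overlapping in area, so areas simply add but the touching pieces fuse into one outline (the shared edge portions become interior and drop out of the boundary) — 1 connected region. The outline is a single polygon with 8 vertices. Extrusion per mm of travel: 0.8 × 0.1 / (π × 0.875²) = 0.033260. Accumulating E over each segment gives final E = 4.2573.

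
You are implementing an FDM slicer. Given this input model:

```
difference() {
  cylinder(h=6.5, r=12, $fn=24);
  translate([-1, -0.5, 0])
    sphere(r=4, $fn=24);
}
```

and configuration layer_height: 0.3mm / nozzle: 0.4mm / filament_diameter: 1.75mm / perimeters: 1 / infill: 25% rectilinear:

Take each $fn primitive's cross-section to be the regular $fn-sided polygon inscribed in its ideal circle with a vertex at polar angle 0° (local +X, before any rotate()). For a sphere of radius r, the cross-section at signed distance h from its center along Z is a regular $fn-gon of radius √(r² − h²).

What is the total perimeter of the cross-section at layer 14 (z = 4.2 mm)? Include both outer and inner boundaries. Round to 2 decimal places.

At z = 4.2 mm: the r=12 cylinder gives a regular 24-gon of circumradius 12 (constant along its height) (perimeter = 2·24·12.000·sin(180°/24) = 75.18 mm); the sphere at (-1, -0.5) does not reach this height (|z−center|=4.200 > r=4); Subtracting the remaining from the first: none of the subtracted shapes is present at this height, so the r=12 cylinder is unchanged — boundary = 75.18 mm. Overall, the cross-section is a single solid region. Total boundary length (outer) = 75.18 mm.

75.18 mm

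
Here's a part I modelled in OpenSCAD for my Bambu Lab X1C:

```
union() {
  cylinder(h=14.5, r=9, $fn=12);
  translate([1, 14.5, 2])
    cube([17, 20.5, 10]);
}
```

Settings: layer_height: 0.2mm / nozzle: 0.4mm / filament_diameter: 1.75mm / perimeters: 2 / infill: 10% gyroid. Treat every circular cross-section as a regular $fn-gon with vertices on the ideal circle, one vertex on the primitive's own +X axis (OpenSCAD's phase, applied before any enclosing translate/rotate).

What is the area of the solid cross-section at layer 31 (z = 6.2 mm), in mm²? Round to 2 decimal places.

At z = 6.2 mm: the cylinder: section is a regular 12-gon, circumradius r=9 (area = (12/2)·9.000²·sin(360°/12) = 243.00 mm²); the cube at (1, 14.5) is present — its section is the full 17×20.5 rectangle (area 348.50 mm²); Combining (union): the 2 present regions are separate (no shared area or edge), so areas and boundary lengths simply add and each stays a separate island — area = 591.50 mm². Overall, the cross-section has 2 separate islands. Net area = 591.50 mm².

591.50 mm²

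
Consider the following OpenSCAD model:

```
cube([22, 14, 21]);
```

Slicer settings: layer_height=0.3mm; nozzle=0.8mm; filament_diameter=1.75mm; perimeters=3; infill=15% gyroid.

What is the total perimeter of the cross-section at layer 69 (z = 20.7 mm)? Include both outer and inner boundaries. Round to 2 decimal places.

At z = 20.7 mm: the cube is present — its section is the full 22×14 rectangle (perimeter 72.00 mm). Overall, the cross-section is a single solid region. Total boundary length (outer) = 72.00 mm.

72.00 mm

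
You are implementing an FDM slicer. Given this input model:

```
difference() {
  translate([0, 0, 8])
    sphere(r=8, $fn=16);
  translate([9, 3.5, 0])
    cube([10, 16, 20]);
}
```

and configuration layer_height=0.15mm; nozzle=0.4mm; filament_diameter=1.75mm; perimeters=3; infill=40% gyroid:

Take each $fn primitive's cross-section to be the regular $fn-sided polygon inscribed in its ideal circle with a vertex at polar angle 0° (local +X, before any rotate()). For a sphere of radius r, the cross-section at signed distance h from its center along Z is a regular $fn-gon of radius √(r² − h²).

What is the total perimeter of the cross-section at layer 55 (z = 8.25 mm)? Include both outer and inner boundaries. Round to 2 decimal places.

At z = 8.25 mm: the r=8 sphere slices to a regular 16-gon of circumradius 7.996 (√(r²−h²) with h=0.25 from center) (perimeter = 2·16·7.996·sin(180°/16) = 49.92 mm); the cube at (9, 3.5) (footprint 10×16) is included at this height (perimeter 52.00 mm); Subtracting the remaining from the first: starting from the r=8 sphere, the 10×16 cube at (9, 3.5) misses the remaining region (no effect) — boundary = 49.92 mm. Overall, the cross-section is a single solid region. Total boundary length (outer) = 49.92 mm.

49.92 mm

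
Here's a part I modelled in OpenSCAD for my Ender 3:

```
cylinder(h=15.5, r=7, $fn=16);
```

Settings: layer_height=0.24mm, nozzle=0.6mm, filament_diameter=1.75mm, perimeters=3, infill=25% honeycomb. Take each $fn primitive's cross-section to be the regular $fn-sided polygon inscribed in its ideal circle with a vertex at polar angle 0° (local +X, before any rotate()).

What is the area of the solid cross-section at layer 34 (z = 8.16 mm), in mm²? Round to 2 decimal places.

150.01 mm²

At z = 8.16 mm: the r=7 cylinder gives a regular 16-gon of circumradius 7 (constant along its height) (area = (16/2)·7.000²·sin(360°/16) = 150.01 mm²). Overall, the cross-section is a single solid region. Net area = 150.01 mm².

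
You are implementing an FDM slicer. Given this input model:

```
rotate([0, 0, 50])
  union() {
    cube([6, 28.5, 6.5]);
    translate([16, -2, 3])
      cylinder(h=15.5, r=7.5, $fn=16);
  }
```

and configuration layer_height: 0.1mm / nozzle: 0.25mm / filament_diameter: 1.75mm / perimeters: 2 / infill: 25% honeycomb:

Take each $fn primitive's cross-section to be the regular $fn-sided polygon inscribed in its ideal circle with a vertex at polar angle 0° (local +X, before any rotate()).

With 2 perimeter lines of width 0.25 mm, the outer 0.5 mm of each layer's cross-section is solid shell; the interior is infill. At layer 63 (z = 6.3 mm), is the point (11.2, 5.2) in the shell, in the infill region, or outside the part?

infill

At z = 6.3 mm: the 6×28.5 cube contributes its full rectangle; the cylinder at (16, -2): section is a regular 16-gon, circumradius r=7.5; Taking the union: the 2 present regions are separate (no shared area or edge), so areas and boundary lengths simply add and each stays a separate island — 2 connected regions; (rotated 50° about Z; rotation is an isometry so areas/perimeters/island counts are preserved). Overall, the cross-section has 2 separate islands. Undo the 50° rotation: the query point maps to (11.183, -5.237) in the un-rotated model frame. The nearest boundary edge runs (10.70, -7.30)→(9.07, -4.87); distance from the point to it = 1.55 mm. (Shell/infill is judged within the island containing the point — the largest one.) The point is inside the cross-section and 1.55 mm from the nearest boundary — more than the 0.5 mm shell width (2 × 0.25), so it's in the infill interior.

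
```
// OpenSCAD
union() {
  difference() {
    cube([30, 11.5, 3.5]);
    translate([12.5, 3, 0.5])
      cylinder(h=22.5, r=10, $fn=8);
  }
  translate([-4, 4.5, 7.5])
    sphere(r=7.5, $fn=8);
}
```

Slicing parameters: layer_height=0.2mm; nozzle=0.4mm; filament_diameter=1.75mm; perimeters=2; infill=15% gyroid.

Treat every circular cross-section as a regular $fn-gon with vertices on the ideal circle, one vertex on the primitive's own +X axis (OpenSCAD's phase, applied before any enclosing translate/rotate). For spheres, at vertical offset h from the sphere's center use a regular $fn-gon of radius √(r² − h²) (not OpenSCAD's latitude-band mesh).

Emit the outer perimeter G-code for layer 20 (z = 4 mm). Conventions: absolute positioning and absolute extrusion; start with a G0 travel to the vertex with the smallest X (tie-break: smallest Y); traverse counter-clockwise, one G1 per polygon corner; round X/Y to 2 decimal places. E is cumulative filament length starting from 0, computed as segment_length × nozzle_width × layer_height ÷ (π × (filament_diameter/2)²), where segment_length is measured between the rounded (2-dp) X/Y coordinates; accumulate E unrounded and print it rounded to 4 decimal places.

At z = 4 mm: the cube is not intersected at this z (z outside [0, 3.5]); the r=10 cylinder at (12.5, 3) gives a regular 8-gon of circumradius 10 (constant along its height); Taking the first minus the rest: the first operand is absent here, so nothing remains; the sphere at (-4, 4.5): section is a regular 8-gon, circumradius = √(r²−h²) = √(7.5²−3.5²) = 6.633; Merging all regions: only the r=7.5 sphere at (-4, 4.5) is present, so the union is just that shape — 1 connected region. The outline is a single polygon with 8 vertices. Extrusion per mm of travel: 0.4 × 0.2 / (π × 0.875²) = 0.033260. Accumulating E over each segment gives final E = 1.3505.

G0 X-10.63 Y4.50 Z4.00
G1 X-8.69 Y-0.19 E0.1688
G1 X-4.00 Y-2.13 E0.3376
G1 X0.69 Y-0.19 E0.5064
G1 X2.63 Y4.50 E0.6752
G1 X0.69 Y9.19 E0.8440
G1 X-4.00 Y11.13 E1.0129
G1 X-8.69 Y9.19 E1.1817
G1 X-10.63 Y4.50 E1.3505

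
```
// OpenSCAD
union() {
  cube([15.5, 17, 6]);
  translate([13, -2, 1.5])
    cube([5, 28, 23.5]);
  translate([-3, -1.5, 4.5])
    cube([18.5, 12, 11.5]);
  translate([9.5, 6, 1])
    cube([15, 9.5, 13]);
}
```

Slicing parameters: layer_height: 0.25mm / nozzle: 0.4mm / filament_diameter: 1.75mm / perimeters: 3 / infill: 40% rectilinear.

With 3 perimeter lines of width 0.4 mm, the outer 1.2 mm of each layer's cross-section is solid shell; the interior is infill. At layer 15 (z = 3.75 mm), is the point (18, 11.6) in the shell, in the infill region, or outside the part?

infill

At z = 3.75 mm: the cube is present — its section is the full 15.5×17 rectangle; the cube at (13, -2) (footprint 5×28) is included at this height; the cube at (-3, -1.5) is absent (z outside [4.5, 16]); the cube at (9.5, 6) (footprint 15×9.5) is included at this height; Combining (union): the regions partially overlap (shared area 123.25 mm²), so overlapping operands fuse into one piece — 1 connected region. Overall, the cross-section is a single solid region. The nearest boundary edge runs (18.00, 26.00)→(18.00, 15.50); distance from the point to it = 3.90 mm. The point is inside the cross-section and 3.90 mm from the nearest boundary — more than the 1.2 mm shell width (3 × 0.4), so it's in the infill interior.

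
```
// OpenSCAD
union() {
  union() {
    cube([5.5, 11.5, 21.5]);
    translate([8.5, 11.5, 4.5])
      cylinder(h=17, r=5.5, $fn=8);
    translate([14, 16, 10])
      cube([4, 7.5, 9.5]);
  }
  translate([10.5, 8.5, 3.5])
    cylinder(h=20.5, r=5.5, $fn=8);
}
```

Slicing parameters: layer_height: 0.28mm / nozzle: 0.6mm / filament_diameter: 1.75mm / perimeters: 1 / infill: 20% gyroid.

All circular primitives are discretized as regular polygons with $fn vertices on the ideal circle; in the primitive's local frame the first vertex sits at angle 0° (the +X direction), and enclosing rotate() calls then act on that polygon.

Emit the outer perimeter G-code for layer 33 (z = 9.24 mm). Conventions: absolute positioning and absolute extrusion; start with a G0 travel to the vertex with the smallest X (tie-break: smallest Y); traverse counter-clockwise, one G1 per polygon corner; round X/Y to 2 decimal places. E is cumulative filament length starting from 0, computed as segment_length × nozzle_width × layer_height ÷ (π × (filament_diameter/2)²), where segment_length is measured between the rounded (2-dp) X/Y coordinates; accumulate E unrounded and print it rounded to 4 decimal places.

G0 X0.00 Y0.00 Z9.24
G1 X5.50 Y0.00 E0.3842
G1 X5.50 Y7.24 E0.8898
G1 X5.53 Y7.23 E0.8921
G1 X6.61 Y4.61 E1.0900
G1 X10.50 Y3.00 E1.3840
G1 X14.39 Y4.61 E1.6781
G1 X16.00 Y8.50 E1.9721
G1 X14.39 Y12.39 E2.2662
G1 X13.47 Y12.77 E2.3357
G1 X12.39 Y15.39 E2.5337
G1 X8.50 Y17.00 E2.8277
G1 X4.61 Y15.39 E3.1218
G1 X3.00 Y11.50 E3.4158
G1 X0.00 Y11.50 E3.6254
G1 X0.00 Y0.00 E4.4286

At z = 9.24 mm: the cube is present — its section is the full 5.5×11.5 rectangle; the cylinder at (8.5, 11.5): section is a regular 8-gon, circumradius r=5.5; the cube at (14, 16) is absent (z outside [10, 19.5]); Merging all regions: the regions partially overlap (shared area 6.75 mm²), so overlapping operands fuse into one piece — 1 connected region; the r=5.5 cylinder at (10.5, 8.5) contributes a regular 8-gon of circumradius 5.5; Taking the union: the regions partially overlap (shared area 48.65 mm²), so overlapping operands fuse into one piece — 1 connected region. The outline is a single polygon with 15 vertices. Extrusion per mm of travel: 0.6 × 0.28 / (π × 0.875²) = 0.069846. Accumulating E over each segment gives final E = 4.4286.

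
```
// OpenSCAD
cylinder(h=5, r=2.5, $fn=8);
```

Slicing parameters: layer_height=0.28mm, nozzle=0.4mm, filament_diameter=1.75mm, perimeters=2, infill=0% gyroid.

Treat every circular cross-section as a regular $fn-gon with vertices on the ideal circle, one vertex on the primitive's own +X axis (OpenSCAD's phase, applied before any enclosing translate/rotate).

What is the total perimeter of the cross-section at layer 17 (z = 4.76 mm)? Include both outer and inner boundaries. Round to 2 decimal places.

At z = 4.76 mm: the r=2.5 cylinder gives a regular 8-gon of circumradius 2.5 (constant along its height) (perimeter = 2·8·2.500·sin(180°/8) = 15.31 mm). Overall, the cross-section is a single solid region. Total boundary length (outer) = 15.31 mm.

15.31 mm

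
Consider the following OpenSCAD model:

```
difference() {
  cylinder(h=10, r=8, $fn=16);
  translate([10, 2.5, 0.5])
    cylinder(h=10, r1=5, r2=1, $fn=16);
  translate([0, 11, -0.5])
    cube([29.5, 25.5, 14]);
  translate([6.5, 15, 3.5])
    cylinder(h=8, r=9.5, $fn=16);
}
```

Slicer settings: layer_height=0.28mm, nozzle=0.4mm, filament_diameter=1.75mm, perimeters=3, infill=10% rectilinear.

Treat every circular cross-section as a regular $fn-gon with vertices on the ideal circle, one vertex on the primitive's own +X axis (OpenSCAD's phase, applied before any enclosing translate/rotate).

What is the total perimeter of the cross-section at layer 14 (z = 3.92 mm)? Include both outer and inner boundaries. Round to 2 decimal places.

50.26 mm

At z = 3.92 mm: the cylinder: section is a regular 16-gon, circumradius r=8 (perimeter = 2·16·8.000·sin(180°/16) = 49.94 mm); the cone at (10, 2.5) contributes a regular 16-gon of circumradius 3.632 (interpolated between r1=5 and r2=1 at t=0.342) (perimeter = 2·16·3.632·sin(180°/16) = 22.67 mm); the cube at (0, 11) (footprint 29.5×25.5) is included at this height (perimeter 110.00 mm); the r=9.5 cylinder at (6.5, 15) contributes a regular 16-gon of circumradius 9.5 (perimeter = 2·16·9.500·sin(180°/16) = 59.31 mm); Subtracting the remaining from the first: starting from the r=8 cylinder, the cone at (10, 2.5) partially overlaps it — only the 3.72 mm² overlap (of its 40.39 mm²) is removed, clipping the outline; the 29.5×25.5 cube at (0, 11) misses the remaining region (no effect); the r=9.5 cylinder at (6.5, 15) partially overlaps it — only the 3.34 mm² overlap (of its 276.30 mm²) is removed, clipping the outline — boundary = 50.26 mm. Overall, the cross-section is a single solid region. Total boundary length (outer) = 50.26 mm.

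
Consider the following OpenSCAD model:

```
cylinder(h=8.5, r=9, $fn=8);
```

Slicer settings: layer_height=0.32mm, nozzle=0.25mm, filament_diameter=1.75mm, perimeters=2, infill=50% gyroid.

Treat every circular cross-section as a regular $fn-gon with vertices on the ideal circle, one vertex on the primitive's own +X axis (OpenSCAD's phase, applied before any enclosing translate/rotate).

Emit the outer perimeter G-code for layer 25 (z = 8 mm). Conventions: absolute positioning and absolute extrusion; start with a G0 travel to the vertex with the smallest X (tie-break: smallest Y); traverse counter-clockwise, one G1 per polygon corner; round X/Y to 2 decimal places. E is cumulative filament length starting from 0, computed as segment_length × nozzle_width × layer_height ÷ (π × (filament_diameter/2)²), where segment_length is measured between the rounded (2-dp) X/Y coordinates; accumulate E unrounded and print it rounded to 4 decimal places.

G0 X-9.00 Y0.00 Z8.00
G1 X-6.36 Y-6.36 E0.2290
G1 X0.00 Y-9.00 E0.4581
G1 X6.36 Y-6.36 E0.6871
G1 X9.00 Y0.00 E0.9161
G1 X6.36 Y6.36 E1.1452
G1 X0.00 Y9.00 E1.3742
G1 X-6.36 Y6.36 E1.6032
G1 X-9.00 Y0.00 E1.8323

At z = 8 mm: the cylinder: section is a regular 8-gon, circumradius r=9. The outline is a single polygon with 8 vertices. Extrusion per mm of travel: 0.25 × 0.32 / (π × 0.875²) = 0.033260. Accumulating E over each segment gives final E = 1.8323.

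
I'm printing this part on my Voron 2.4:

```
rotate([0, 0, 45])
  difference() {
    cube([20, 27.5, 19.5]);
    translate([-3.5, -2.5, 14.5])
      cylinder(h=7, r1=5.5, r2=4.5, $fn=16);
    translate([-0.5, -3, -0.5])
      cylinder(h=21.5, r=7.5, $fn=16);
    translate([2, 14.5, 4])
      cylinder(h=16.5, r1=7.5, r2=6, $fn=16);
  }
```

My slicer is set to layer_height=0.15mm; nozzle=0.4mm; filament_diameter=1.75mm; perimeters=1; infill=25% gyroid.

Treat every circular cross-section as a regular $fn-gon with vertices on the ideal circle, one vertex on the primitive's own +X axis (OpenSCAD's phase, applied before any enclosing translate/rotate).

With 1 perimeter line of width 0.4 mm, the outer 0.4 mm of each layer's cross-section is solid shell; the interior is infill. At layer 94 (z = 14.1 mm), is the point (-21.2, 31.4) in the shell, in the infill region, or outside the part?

outside

At z = 14.1 mm: the cube (footprint 20×27.5) is included at this height; the cone at (-3.5, -2.5) is not intersected at this z (z outside [14.5, 21.5]); the cylinder at (-0.5, -3): section is a regular 16-gon, circumradius r=7.5; the cone at (2, 14.5) (r1=7.5→r2=6) has section circumradius 6.582 here — a regular 16-gon; Subtracting the remaining from the first: starting from the 20×27.5 cube, the r=7.5 cylinder at (-0.5, -3) partially overlaps it — only the 19.23 mm² overlap (of its 172.21 mm²) is removed, clipping the outline; the cone at (2, 14.5) partially overlaps it — only the 91.84 mm² overlap (of its 132.62 mm²) is removed, clipping the outline — 1 connected region; (whole slice rotated 45° about Z — lengths, areas and connectivity unchanged). Overall, the cross-section is a single solid region. Undo the 45° rotation: the query point maps to (7.212, 37.194) in the un-rotated model frame. The nearest boundary edge runs (0.00, 27.50)→(20.00, 27.50); distance from the point to it = 9.69 mm. The point is not inside any of the regions above, so it lies outside the cross-section (9.69 mm from the nearest boundary).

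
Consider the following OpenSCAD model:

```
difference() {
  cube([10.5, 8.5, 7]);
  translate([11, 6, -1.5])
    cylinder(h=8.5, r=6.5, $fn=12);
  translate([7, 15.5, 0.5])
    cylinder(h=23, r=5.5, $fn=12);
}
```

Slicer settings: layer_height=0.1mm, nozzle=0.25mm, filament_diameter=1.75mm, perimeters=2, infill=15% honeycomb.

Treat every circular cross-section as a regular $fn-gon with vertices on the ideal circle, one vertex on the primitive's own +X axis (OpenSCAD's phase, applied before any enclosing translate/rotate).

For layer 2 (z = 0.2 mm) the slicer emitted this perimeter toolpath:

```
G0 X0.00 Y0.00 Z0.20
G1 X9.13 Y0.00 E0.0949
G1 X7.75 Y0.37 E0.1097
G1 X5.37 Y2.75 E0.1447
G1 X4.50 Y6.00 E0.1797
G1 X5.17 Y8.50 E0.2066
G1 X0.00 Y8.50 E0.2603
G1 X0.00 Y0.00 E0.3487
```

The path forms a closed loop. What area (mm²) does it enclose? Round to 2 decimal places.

46.86 mm²

Apply the shoelace formula to the sequence of (X, Y) vertices; enclosed area = 46.86 mm².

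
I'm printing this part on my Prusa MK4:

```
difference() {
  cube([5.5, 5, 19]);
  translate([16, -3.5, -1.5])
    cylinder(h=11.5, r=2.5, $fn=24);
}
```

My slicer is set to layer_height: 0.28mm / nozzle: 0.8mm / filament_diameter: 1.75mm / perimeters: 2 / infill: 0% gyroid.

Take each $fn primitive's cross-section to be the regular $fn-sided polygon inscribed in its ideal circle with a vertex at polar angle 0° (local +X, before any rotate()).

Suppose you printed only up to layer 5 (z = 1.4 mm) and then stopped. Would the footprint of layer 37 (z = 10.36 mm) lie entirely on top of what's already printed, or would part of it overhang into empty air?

entirely on top

Compare the two slices. At z = 1.4: the cube is present — its section is the full 5.5×5 rectangle (area 27.50 mm²); the r=2.5 cylinder at (16, -3.5) gives a regular 24-gon of circumradius 2.5 (constant along its height) (area = (24/2)·2.500²·sin(360°/24) = 19.41 mm²); Taking the first minus the rest: starting from the 5.5×5 cube (27.50 mm²), the r=2.5 cylinder at (16, -3.5) misses the remaining region (no effect) — area = 27.50 mm². At z = 10.36: the cube is present — its section is the full 5.5×5 rectangle (area 27.50 mm²); the cylinder at (16, -3.5) does not reach this height (z outside [-1.5, 10]); Taking the first minus the rest: none of the subtracted shapes is present at this height, so the 5.5×5 cube is unchanged — area = 27.50 mm². Checking containment: the cross-section at z = 10.36 is a subset of the cross-section at z = 1.4.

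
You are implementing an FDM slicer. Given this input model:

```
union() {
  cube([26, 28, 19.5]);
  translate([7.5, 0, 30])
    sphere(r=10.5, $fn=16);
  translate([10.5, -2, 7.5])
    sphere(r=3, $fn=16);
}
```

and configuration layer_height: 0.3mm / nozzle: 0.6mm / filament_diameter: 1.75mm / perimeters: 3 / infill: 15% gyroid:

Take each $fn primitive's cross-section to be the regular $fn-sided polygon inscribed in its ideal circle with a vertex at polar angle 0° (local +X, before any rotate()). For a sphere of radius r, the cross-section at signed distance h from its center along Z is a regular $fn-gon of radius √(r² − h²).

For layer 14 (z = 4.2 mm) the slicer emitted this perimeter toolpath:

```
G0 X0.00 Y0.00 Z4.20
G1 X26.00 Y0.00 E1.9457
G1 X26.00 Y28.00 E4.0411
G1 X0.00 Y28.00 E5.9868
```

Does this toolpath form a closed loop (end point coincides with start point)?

Start point (G0): (0.00, 0.00). End point (last G1): the path does not return to the start — open.

no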